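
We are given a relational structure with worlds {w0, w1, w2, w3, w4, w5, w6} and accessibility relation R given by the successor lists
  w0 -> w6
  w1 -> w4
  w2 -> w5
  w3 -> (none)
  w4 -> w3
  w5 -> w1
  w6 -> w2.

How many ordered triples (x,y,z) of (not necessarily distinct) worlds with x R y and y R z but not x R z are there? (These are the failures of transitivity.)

5

Enumerating: (w0,w6,w2), (w1,w4,w3), (w2,w5,w1), (w5,w1,w4), (w6,w2,w5).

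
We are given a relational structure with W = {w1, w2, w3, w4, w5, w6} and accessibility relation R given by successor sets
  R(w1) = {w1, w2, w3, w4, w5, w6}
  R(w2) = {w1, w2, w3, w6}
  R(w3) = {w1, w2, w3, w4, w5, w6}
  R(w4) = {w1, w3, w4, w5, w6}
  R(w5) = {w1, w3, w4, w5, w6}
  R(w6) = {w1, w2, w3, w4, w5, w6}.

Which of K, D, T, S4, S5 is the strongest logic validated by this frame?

T

Serial (axiom D): yes — every world has a successor (e.g. w1 R w1).
Reflexive (axiom T): yes — every world is R-related to itself.
Transitive (axiom 4): no — w2 R w1 and w1 R w4, but not w2 R w4.
Euclidean (axiom 5): no — w1 R w2 and w1 R w4, but not w2 R w4.
So F validates K, D, T; S4 would additionally require R to be transitive. The strongest is T.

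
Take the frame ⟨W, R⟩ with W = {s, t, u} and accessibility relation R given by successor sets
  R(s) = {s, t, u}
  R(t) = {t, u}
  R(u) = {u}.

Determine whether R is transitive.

Yes

Transitive: yes — every two-step R-path is closed by a direct edge.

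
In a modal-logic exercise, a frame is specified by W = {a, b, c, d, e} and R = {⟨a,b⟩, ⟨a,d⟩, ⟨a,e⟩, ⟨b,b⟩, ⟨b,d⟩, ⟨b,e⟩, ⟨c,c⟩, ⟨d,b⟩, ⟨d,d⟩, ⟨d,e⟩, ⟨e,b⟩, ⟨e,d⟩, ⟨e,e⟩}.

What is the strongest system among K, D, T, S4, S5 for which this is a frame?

Serial (axiom D): yes — every world has a successor (e.g. a R b).
Reflexive (axiom T): no — a is not related to itself.
Transitive (axiom 4): yes — every two-step R-path is closed by a direct edge.
Euclidean (axiom 5): yes — any two successors of a common world are R-related.
So F validates K, D; T would additionally require R to be reflexive. The strongest is D.

D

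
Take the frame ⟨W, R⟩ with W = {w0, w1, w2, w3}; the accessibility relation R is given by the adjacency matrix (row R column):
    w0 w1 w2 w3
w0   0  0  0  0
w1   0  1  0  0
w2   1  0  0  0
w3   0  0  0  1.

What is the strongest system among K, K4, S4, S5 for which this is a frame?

Transitive (axiom 4): yes — every two-step R-path is closed by a direct edge.
Reflexive (axiom T): no — w0 is not related to itself.
Euclidean (axiom 5): no — w2 R w0 and w2 R w0, but not w0 R w0.
So F validates K, K4; S4 would additionally require R to be reflexive. The strongest is K4.

K4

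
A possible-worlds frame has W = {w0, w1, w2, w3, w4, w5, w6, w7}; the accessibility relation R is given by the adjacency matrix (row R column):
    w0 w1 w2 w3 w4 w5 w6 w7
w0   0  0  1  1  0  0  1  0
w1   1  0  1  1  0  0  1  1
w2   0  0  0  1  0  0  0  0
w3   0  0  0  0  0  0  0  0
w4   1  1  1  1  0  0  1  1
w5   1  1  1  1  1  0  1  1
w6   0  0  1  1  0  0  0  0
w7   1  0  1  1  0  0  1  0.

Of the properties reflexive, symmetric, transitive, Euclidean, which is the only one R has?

transitive

Reflexive: no — w0 is not related to itself.
Symmetric: no — w0 R w2 but not w2 R w0.
Transitive: yes — every two-step R-path is closed by a direct edge.
Euclidean: no — w0 R w2 and w0 R w6, but not w2 R w6.
Only transitive holds.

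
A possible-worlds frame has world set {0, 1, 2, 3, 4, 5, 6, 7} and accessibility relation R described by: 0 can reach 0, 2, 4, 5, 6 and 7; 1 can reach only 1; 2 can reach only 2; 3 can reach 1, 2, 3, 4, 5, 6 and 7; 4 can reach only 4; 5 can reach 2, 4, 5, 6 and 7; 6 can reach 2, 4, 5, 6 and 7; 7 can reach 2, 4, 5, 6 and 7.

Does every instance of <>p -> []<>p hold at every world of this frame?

By correspondence theory, 5 is valid on a frame iff R is Euclidean.
Euclidean: no — 0 R 2 and 0 R 4, but not 2 R 4.

No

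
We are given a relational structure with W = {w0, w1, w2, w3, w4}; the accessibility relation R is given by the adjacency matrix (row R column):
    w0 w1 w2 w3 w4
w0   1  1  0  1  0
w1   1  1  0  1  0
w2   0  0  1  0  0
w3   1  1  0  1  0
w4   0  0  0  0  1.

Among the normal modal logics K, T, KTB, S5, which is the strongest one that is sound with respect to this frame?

S5

Reflexive (axiom T): yes — every world is R-related to itself.
Symmetric (axiom B): yes — every pair in R has its reverse in R.
Euclidean (axiom 5): yes — any two successors of a common world are R-related.
So F validates K, T, KTB, S5. The strongest is S5.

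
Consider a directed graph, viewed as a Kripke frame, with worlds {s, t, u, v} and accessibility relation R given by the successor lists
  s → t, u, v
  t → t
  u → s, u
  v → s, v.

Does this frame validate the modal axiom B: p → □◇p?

By correspondence theory, B is valid on a frame iff R is symmetric.
Symmetric: no — s R t but not t R s.

No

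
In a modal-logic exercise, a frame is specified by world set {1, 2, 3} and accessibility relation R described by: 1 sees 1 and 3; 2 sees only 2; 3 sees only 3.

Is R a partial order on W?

Yes

Reflexive: yes — every world is R-related to itself.
Transitive: yes — every two-step R-path is closed by a direct edge.
Antisymmetric: yes — no distinct pair is related both ways.
So R is a partial order.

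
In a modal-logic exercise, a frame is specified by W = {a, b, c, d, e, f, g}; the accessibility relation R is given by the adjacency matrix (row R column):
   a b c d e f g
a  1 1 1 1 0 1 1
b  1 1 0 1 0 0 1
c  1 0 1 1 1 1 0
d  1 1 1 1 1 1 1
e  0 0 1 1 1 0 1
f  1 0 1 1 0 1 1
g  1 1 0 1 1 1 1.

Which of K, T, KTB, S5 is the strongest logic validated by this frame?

Reflexive (axiom T): yes — every world is R-related to itself.
Symmetric (axiom B): yes — every pair in R has its reverse in R.
Euclidean (axiom 5): no — a R b and a R c, but not b R c.
So F validates K, T, KTB; S5 would additionally require R to be Euclidean. The strongest is KTB.

KTB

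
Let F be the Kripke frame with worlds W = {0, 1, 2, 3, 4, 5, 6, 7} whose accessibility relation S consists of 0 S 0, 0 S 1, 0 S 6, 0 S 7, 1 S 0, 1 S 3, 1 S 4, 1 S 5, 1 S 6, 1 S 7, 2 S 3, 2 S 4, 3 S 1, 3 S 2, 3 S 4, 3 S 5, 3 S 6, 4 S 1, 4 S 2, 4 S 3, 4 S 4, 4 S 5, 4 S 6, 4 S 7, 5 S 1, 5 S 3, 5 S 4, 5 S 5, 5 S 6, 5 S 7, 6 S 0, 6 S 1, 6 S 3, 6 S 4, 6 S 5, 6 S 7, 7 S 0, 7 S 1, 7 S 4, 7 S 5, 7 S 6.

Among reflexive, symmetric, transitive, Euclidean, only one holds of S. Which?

Reflexive: no — 1 is not related to itself.
Symmetric: yes — every pair in S has its reverse in S.
Transitive: no — 0 S 1 and 1 S 3, but not 0 S 3.
Euclidean: no — 1 S 0 and 1 S 3, but not 0 S 3.
Only symmetric holds.

symmetric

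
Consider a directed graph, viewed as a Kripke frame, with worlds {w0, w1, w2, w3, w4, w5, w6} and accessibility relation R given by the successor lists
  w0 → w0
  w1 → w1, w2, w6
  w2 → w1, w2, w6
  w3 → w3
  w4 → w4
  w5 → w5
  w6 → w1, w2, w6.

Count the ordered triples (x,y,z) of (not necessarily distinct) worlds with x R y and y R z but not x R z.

0

R is transitive; there are no such tuples.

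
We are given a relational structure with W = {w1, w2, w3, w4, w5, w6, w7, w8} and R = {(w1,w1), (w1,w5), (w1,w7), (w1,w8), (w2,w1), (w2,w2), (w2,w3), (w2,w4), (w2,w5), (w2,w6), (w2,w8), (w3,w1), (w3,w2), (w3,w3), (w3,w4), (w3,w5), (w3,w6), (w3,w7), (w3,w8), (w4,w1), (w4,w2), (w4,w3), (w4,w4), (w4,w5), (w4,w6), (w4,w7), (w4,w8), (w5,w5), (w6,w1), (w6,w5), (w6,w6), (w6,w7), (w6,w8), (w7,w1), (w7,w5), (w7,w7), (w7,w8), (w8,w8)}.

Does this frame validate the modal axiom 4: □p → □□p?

By correspondence theory, 4 is valid on a frame iff R is transitive.
Transitive: no — w2 R w1 and w1 R w7, but not w2 R w7.

No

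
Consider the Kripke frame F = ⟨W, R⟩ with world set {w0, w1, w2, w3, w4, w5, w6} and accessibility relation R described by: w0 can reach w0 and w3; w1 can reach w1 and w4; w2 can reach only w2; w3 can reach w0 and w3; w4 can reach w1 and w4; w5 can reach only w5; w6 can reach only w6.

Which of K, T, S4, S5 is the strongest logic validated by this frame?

S5

Reflexive (axiom T): yes — every world is R-related to itself.
Transitive (axiom 4): yes — every two-step R-path is closed by a direct edge.
Euclidean (axiom 5): yes — any two successors of a common world are R-related.
So F validates K, T, S4, S5. The strongest is S5.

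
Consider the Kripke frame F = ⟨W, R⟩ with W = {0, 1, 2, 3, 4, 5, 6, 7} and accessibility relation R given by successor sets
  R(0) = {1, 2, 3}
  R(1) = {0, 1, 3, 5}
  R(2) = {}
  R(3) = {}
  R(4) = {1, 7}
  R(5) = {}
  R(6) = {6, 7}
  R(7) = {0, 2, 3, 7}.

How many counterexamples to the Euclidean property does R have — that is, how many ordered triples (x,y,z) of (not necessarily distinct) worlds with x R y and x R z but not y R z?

Enumerating: (0,1,2), (0,2,1), (0,2,2), (0,2,3), (0,3,1), (0,3,2), (0,3,3), (1,0,0), (1,0,5), (1,3,0), (1,3,1), (1,3,3), … and 18 more.
Total: 30.

30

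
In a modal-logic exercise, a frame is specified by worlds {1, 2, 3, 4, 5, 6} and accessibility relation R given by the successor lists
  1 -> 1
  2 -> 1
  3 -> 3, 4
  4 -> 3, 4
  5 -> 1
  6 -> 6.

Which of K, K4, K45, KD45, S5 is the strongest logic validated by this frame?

Transitive (axiom 4): yes — every two-step R-path is closed by a direct edge.
Euclidean (axiom 5): yes — any two successors of a common world are R-related.
Serial (axiom D): yes — every world has a successor (e.g. 1 R 1).
Reflexive (axiom T): no — 2 is not related to itself.
So F validates K, K4, K45, KD45; S5 would additionally require R to be reflexive. The strongest is KD45.

KD45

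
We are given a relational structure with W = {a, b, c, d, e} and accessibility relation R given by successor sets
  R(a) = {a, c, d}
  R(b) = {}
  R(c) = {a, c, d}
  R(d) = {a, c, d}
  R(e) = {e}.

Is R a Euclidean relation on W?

Euclidean: yes — any two successors of a common world are R-related.

Yes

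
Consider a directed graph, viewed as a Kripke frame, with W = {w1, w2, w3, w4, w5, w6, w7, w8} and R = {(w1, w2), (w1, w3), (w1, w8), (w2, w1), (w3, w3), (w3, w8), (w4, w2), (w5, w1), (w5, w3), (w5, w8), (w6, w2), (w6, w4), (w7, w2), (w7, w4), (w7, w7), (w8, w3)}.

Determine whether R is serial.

Yes

Serial: yes — every world has a successor (e.g. w1 R w2).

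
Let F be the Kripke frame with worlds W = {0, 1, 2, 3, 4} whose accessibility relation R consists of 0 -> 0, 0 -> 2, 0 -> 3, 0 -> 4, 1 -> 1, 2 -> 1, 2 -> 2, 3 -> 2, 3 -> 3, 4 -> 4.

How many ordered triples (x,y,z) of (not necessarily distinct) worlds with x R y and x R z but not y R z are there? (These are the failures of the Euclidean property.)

Enumerating: (0,2,0), (0,2,3), (0,2,4), (0,3,0), (0,3,4), (0,4,0), (0,4,2), (0,4,3), (2,1,2), (3,2,3).

10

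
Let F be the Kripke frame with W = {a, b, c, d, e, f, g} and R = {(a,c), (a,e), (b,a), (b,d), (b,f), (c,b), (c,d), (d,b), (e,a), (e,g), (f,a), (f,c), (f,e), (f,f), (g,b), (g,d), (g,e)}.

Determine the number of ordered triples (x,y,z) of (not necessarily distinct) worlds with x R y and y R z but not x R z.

26

Enumerating: (a,c,b), (a,c,d), (a,e,a), (a,e,g), (b,a,c), (b,a,e), (b,d,b), (b,f,c), (b,f,e), (c,b,a), (c,b,f), (d,b,a), … and 14 more.
Total: 26.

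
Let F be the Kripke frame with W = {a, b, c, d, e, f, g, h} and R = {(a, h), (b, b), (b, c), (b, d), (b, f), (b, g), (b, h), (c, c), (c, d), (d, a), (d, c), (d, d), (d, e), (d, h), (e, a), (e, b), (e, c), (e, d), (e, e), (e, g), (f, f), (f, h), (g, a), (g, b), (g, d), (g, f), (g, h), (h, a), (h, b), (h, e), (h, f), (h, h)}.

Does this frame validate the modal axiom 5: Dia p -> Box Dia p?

Axiom 5 corresponds to the accessibility relation being Euclidean.
Euclidean: no — b R c and b R f, but not c R f.

No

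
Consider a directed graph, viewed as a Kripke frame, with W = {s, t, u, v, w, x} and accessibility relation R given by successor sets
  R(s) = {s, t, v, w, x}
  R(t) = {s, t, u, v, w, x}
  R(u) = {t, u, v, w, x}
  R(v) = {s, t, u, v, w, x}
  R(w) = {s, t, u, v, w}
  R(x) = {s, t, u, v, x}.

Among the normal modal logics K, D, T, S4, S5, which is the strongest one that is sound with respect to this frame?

T

Serial (axiom D): yes — every world has a successor (e.g. s R s).
Reflexive (axiom T): yes — every world is R-related to itself.
Transitive (axiom 4): no — s R t and t R u, but not s R u.
Euclidean (axiom 5): no — s R w and s R x, but not w R x.
So F validates K, D, T; S4 would additionally require R to be transitive. The strongest is T.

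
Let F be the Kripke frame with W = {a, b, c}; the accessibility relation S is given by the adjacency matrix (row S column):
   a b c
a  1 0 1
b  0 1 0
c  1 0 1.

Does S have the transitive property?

Transitive: yes — every two-step S-path is closed by a direct edge.

Yes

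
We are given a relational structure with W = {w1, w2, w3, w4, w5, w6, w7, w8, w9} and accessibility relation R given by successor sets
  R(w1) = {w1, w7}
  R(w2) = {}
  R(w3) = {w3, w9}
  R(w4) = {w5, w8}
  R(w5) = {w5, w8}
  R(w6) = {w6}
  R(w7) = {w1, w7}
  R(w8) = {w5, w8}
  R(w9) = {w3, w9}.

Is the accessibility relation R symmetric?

Symmetric: no — w4 R w5 but not w5 R w4.

No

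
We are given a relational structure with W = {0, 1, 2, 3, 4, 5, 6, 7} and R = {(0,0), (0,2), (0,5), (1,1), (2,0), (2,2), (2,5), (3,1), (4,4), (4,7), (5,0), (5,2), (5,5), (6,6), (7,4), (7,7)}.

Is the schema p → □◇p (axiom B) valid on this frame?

The schema B characterises exactly the symmetric frames.
Symmetric: no — 3 R 1 but not 1 R 3.

No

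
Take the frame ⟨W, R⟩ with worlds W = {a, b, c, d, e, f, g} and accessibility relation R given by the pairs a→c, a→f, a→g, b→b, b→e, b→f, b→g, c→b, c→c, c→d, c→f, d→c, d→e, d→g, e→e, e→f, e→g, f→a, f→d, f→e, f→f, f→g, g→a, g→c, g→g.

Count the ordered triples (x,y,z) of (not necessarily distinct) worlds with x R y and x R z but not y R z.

Enumerating: (a,c,g), (a,f,c), (a,g,f), (b,e,b), (b,f,b), (b,g,b), (b,g,e), (b,g,f), (c,b,c), (c,b,d), (c,d,b), (c,d,d), … and 23 more.
Total: 35.

35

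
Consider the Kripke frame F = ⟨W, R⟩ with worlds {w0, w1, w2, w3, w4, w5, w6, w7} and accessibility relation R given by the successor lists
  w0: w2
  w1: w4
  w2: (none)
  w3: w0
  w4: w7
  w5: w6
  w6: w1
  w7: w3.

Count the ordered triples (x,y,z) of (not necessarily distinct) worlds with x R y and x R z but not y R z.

7

Enumerating: (w0,w2,w2), (w1,w4,w4), (w3,w0,w0), (w4,w7,w7), (w5,w6,w6), (w6,w1,w1), (w7,w3,w3).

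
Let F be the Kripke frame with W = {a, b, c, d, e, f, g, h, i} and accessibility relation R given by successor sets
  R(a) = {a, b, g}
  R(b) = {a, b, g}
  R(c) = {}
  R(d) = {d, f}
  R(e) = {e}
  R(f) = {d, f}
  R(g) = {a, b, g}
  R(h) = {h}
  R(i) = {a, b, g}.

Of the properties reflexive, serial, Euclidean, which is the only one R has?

Reflexive: no — c is not related to itself.
Serial: no — c has no R-successor.
Euclidean: yes — any two successors of a common world are R-related.
Only Euclidean holds.

Euclidean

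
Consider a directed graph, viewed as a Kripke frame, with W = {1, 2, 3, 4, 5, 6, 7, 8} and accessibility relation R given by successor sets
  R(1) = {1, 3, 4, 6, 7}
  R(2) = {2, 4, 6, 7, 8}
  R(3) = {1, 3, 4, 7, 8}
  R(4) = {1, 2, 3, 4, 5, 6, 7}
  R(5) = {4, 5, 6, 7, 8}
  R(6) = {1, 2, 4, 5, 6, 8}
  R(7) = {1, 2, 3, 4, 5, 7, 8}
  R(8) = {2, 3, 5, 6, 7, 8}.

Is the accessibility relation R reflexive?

Reflexive: yes — every world is R-related to itself.

Yes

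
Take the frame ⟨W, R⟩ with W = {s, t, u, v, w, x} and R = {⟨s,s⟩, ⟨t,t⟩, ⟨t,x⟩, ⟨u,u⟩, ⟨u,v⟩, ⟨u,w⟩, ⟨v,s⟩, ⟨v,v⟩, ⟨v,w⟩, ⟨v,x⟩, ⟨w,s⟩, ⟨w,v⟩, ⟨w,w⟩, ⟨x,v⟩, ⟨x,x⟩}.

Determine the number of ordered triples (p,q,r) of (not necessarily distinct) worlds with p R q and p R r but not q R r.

Enumerating: (t,x,t), (u,v,u), (u,w,u), (v,s,v), (v,s,w), (v,s,x), (v,w,x), (v,x,s), (v,x,w), (w,s,v), (w,s,w).

11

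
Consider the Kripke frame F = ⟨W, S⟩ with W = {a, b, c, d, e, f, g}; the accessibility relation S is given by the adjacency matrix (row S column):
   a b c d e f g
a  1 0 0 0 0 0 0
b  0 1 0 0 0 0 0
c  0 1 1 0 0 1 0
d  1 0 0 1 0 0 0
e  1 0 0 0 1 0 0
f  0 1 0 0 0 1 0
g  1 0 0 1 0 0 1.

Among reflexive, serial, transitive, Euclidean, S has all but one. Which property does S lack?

Euclidean

Reflexive: yes — every world is S-related to itself.
Serial: yes — every world has a successor (e.g. a S a).
Transitive: yes — every two-step S-path is closed by a direct edge.
Euclidean: no — c S b and c S f, but not b S f.
Only Euclidean fails.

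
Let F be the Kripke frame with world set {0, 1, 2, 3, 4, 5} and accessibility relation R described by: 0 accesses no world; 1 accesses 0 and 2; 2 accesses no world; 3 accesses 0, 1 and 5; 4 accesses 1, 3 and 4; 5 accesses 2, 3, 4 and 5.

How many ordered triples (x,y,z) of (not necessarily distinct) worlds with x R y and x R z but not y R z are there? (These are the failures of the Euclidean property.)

Enumerating: (1,0,0), (1,0,2), (1,2,0), (1,2,2), (3,0,0), (3,0,1), (3,0,5), (3,1,1), (3,1,5), (3,5,0), (3,5,1), (4,1,1), … and 13 more.
Total: 25.

25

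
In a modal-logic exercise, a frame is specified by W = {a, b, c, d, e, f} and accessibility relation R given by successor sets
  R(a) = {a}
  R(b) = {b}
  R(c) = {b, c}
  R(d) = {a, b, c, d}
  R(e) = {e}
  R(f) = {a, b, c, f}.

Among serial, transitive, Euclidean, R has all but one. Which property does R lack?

Euclidean

Serial: yes — every world has a successor (e.g. a R a).
Transitive: yes — every two-step R-path is closed by a direct edge.
Euclidean: no — d R a and d R b, but not a R b.
Only Euclidean fails.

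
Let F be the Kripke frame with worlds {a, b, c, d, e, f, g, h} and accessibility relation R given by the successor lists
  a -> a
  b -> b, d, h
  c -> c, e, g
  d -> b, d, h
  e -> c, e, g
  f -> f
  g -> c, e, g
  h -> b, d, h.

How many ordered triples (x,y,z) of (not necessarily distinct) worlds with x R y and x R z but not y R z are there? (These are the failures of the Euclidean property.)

0

R is Euclidean; there are no such tuples.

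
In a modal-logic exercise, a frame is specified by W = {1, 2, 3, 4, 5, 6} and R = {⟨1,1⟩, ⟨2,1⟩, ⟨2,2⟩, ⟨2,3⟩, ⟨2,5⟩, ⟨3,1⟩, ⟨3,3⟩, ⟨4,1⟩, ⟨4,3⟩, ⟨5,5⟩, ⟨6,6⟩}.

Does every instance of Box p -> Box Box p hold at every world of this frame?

The schema 4 characterises exactly the transitive frames.
Transitive: yes — every two-step R-path is closed by a direct edge.

Yes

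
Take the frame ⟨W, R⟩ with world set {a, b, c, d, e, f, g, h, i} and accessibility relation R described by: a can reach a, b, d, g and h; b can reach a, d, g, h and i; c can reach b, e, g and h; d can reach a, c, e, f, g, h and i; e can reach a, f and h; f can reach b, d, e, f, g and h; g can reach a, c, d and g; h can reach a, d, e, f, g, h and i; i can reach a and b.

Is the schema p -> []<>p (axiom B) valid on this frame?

No

Axiom B corresponds to the accessibility relation being symmetric.
Symmetric: no — b R d but not d R b.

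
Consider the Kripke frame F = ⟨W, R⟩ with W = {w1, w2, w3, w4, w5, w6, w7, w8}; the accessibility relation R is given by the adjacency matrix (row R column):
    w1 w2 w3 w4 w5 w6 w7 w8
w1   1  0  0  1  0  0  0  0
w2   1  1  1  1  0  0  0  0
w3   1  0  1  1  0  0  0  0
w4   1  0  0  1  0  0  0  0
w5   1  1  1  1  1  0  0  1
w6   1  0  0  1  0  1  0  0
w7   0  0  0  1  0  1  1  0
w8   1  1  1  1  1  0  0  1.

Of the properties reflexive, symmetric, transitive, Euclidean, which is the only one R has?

Reflexive: yes — every world is R-related to itself.
Symmetric: no — w2 R w1 but not w1 R w2.
Transitive: no — w7 R w4 and w4 R w1, but not w7 R w1.
Euclidean: no — w2 R w1 and w2 R w3, but not w1 R w3.
Only reflexive holds.

reflexive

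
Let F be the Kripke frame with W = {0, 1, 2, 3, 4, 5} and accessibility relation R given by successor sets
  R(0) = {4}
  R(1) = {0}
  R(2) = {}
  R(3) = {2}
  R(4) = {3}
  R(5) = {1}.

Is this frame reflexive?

No

Reflexive: no — 0 is not related to itself.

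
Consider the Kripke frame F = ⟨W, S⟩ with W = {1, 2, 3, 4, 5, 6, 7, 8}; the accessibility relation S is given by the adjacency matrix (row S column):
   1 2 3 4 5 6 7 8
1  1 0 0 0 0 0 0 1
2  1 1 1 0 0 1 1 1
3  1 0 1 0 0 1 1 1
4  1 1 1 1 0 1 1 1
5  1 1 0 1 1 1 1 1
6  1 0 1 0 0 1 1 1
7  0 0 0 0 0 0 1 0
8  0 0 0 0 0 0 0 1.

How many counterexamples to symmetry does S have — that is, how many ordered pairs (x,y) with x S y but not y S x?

Enumerating: (1,8), (2,1), (2,3), (2,6), (2,7), (2,8), (3,1), (3,7), (3,8), (4,1), (4,2), (4,3), … and 12 more.
Total: 24.

24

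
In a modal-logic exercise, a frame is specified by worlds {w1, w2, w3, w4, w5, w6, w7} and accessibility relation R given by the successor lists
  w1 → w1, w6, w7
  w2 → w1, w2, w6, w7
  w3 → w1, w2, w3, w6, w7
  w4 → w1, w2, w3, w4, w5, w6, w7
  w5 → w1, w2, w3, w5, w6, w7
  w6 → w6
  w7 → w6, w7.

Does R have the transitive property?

Yes

Transitive: yes — every two-step R-path is closed by a direct edge.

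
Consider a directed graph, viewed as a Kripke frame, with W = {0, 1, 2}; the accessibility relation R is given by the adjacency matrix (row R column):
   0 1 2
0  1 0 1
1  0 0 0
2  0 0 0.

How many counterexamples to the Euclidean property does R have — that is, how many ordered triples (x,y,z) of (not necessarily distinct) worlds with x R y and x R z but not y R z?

Enumerating: (0,2,0), (0,2,2).

2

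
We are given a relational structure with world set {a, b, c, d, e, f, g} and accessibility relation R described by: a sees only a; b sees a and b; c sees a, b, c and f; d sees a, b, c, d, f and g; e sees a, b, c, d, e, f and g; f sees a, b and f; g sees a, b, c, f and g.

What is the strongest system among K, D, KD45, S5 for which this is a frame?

D

Serial (axiom D): yes — every world has a successor (e.g. a R a).
Euclidean (axiom 5): no — c R a and c R b, but not a R b.
Transitive (axiom 4): yes — every two-step R-path is closed by a direct edge.
Reflexive (axiom T): yes — every world is R-related to itself.
So F validates K, D; KD45 would additionally require R to be Euclidean. The strongest is D.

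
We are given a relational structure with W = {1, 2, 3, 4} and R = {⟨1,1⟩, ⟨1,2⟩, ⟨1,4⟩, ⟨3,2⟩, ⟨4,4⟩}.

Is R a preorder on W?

No

Reflexive: no — 2 is not related to itself.
Transitive: yes — every two-step R-path is closed by a direct edge.
So R is not a preorder.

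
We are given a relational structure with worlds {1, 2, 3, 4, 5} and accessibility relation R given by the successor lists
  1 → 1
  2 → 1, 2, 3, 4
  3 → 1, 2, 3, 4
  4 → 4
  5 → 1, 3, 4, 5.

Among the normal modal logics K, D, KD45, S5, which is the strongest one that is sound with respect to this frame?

D

Serial (axiom D): yes — every world has a successor (e.g. 1 R 1).
Euclidean (axiom 5): no — 2 R 1 and 2 R 3, but not 1 R 3.
Transitive (axiom 4): no — 5 R 3 and 3 R 2, but not 5 R 2.
Reflexive (axiom T): yes — every world is R-related to itself.
So F validates K, D; KD45 would additionally require R to be Euclidean and transitive. The strongest is D.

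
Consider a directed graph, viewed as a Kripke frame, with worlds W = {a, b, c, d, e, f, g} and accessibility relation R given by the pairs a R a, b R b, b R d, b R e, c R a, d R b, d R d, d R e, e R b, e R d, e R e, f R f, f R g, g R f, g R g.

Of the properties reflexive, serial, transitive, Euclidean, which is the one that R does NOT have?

reflexive

Reflexive: no — c is not related to itself.
Serial: yes — every world has a successor (e.g. a R a).
Transitive: yes — every two-step R-path is closed by a direct edge.
Euclidean: yes — any two successors of a common world are R-related.
Only reflexive fails.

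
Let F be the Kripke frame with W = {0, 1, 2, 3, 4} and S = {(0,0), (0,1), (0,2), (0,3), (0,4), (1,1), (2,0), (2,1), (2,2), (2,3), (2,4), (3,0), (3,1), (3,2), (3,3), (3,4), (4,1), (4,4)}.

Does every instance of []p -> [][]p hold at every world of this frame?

By correspondence theory, 4 is valid on a frame iff S is transitive.
Transitive: yes — every two-step S-path is closed by a direct edge.

Yes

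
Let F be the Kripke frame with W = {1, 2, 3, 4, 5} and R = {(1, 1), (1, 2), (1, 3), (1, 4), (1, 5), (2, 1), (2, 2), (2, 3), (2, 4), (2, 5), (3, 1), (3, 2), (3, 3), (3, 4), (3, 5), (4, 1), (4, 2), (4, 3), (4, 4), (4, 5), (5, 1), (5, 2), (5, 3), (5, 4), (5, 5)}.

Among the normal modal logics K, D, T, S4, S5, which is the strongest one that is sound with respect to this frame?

S5

Serial (axiom D): yes — every world has a successor (e.g. 1 R 1).
Reflexive (axiom T): yes — every world is R-related to itself.
Transitive (axiom 4): yes — every two-step R-path is closed by a direct edge.
Euclidean (axiom 5): yes — any two successors of a common world are R-related.
So F validates K, D, T, S4, S5. The strongest is S5.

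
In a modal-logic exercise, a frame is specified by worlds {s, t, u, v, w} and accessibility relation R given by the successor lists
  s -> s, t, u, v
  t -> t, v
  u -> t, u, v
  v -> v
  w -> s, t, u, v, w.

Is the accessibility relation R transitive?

Yes

Transitive: yes — every two-step R-path is closed by a direct edge.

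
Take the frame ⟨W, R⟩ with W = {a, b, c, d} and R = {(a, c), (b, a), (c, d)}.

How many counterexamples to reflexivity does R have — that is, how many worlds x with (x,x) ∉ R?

4

Enumerating: a, b, c, d.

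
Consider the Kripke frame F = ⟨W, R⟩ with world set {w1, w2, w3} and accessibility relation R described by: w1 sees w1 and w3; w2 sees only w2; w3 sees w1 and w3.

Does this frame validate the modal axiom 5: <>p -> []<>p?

The schema 5 characterises exactly the Euclidean frames.
Euclidean: yes — any two successors of a common world are R-related.

Yes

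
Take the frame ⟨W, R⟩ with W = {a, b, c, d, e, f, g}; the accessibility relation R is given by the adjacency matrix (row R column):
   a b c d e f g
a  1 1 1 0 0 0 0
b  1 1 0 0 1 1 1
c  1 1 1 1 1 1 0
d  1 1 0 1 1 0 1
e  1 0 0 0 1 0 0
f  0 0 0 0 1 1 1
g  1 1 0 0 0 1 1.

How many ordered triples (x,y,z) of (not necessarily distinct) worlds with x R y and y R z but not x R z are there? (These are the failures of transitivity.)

21

Enumerating: (a,b,e), (a,b,f), (a,b,g), (a,c,d), (a,c,e), (a,c,f), (b,a,c), (c,b,g), (c,d,g), (c,f,g), (d,a,c), (d,b,f), … and 9 more.
Total: 21.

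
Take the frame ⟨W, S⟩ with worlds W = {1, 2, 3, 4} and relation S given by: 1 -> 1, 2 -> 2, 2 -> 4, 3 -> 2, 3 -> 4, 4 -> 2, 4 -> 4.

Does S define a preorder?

Reflexive: no — 3 is not related to itself.
Transitive: yes — every two-step S-path is closed by a direct edge.
So S is not a preorder.

No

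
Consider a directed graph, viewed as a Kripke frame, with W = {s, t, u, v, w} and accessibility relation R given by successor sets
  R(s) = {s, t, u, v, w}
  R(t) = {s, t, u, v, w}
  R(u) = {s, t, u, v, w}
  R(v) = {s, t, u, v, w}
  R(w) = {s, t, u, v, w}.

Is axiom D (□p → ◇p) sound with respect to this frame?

The schema D characterises exactly the serial frames.
Serial: yes — every world has a successor (e.g. s R s).

Yes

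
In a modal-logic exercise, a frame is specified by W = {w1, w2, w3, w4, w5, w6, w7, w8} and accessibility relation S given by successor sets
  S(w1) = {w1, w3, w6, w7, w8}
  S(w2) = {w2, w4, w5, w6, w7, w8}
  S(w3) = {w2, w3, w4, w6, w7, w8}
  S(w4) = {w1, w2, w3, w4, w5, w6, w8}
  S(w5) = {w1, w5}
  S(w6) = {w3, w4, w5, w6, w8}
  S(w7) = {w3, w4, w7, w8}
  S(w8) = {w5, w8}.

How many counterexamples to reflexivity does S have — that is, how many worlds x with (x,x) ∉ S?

S is reflexive; there are no such worlds.

0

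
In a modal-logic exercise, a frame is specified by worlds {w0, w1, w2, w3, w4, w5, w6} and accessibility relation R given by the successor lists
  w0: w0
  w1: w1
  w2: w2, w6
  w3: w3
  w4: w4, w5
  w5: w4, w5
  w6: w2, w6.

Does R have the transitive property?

Transitive: yes — every two-step R-path is closed by a direct edge.

Yes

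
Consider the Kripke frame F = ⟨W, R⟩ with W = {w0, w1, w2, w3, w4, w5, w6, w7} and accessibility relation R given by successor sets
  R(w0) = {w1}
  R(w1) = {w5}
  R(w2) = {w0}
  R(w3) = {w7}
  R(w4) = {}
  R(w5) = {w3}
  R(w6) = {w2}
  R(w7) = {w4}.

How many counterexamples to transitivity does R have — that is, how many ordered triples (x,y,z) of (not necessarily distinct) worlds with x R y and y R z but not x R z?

6

Enumerating: (w0,w1,w5), (w1,w5,w3), (w2,w0,w1), (w3,w7,w4), (w5,w3,w7), (w6,w2,w0).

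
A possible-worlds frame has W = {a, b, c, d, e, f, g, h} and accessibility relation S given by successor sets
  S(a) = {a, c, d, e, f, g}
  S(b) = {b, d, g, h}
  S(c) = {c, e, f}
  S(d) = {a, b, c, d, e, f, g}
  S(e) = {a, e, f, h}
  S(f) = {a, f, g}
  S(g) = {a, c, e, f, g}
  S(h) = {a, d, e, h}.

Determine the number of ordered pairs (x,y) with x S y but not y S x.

14

Enumerating: (a,c), (b,g), (b,h), (c,e), (c,f), (d,c), (d,e), (d,f), (d,g), (e,f), (g,c), (g,e), (h,a), (h,d).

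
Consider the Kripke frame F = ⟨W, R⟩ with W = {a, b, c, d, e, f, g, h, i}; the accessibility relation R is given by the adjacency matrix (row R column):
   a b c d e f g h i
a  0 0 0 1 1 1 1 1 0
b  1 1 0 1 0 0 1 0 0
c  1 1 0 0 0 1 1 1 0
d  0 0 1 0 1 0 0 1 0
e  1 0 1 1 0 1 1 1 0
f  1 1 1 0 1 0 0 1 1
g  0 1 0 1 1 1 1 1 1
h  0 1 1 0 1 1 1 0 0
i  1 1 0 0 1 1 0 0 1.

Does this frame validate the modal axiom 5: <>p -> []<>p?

The schema 5 characterises exactly the Euclidean frames.
Euclidean: no — a R d and a R f, but not d R f.

No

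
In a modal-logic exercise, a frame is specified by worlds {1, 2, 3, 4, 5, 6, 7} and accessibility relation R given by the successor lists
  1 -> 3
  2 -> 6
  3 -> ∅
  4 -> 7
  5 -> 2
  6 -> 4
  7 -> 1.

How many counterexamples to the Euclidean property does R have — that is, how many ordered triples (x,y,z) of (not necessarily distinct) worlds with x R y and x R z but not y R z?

Enumerating: (1,3,3), (2,6,6), (4,7,7), (5,2,2), (6,4,4), (7,1,1).

6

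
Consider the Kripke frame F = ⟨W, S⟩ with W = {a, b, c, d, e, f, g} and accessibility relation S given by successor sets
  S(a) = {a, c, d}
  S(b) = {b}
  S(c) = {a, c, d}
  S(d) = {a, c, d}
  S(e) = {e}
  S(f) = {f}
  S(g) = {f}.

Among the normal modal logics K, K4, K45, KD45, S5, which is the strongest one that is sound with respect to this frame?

Transitive (axiom 4): yes — every two-step S-path is closed by a direct edge.
Euclidean (axiom 5): yes — any two successors of a common world are S-related.
Serial (axiom D): yes — every world has a successor (e.g. a S a).
Reflexive (axiom T): no — g is not related to itself.
So F validates K, K4, K45, KD45; S5 would additionally require S to be reflexive. The strongest is KD45.

KD45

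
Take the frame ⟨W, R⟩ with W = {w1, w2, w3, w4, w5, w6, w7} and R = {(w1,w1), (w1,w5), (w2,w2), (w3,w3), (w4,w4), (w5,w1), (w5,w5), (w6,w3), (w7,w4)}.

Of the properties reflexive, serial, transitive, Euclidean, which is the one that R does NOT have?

reflexive

Reflexive: no — w6 is not related to itself.
Serial: yes — every world has a successor (e.g. w1 R w1).
Transitive: yes — every two-step R-path is closed by a direct edge.
Euclidean: yes — any two successors of a common world are R-related.
Only reflexive fails.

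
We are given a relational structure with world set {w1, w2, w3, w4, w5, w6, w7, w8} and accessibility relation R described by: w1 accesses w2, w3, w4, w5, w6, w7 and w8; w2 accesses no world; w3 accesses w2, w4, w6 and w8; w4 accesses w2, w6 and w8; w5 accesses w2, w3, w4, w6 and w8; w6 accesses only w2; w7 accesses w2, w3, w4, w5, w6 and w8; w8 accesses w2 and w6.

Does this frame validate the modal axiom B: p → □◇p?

By correspondence theory, B is valid on a frame iff R is symmetric.
Symmetric: no — w1 R w2 but not w2 R w1.

No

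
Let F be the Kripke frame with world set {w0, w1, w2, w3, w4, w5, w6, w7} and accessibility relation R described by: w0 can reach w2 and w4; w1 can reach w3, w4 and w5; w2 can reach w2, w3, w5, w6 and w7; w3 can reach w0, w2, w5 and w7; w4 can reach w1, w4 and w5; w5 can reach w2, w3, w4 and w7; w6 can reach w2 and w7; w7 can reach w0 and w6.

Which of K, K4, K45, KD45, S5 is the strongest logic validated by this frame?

K

Transitive (axiom 4): no — w0 R w2 and w2 R w3, but not w0 R w3.
Euclidean (axiom 5): no — w0 R w2 and w0 R w4, but not w2 R w4.
Serial (axiom D): yes — every world has a successor (e.g. w0 R w2).
Reflexive (axiom T): no — w0 is not related to itself.
So F validates K; K4 would additionally require R to be transitive. The strongest is K.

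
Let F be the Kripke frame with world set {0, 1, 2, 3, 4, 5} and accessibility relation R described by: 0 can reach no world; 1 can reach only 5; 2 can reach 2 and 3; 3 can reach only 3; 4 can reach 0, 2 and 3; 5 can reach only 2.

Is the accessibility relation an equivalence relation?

No

Reflexive: no — 0 is not related to itself.
Symmetric: no — 1 R 5 but not 5 R 1.
Transitive: no — 1 R 5 and 5 R 2, but not 1 R 2.
So R is not an equivalence relation.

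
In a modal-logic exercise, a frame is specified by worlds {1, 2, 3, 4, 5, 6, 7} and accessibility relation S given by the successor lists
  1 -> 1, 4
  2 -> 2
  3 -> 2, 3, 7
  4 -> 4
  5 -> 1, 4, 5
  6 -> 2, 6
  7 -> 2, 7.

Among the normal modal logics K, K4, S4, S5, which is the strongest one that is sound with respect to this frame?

Transitive (axiom 4): yes — every two-step S-path is closed by a direct edge.
Reflexive (axiom T): yes — every world is S-related to itself.
Euclidean (axiom 5): no — 3 S 2 and 3 S 7, but not 2 S 7.
So F validates K, K4, S4; S5 would additionally require S to be Euclidean. The strongest is S4.

S4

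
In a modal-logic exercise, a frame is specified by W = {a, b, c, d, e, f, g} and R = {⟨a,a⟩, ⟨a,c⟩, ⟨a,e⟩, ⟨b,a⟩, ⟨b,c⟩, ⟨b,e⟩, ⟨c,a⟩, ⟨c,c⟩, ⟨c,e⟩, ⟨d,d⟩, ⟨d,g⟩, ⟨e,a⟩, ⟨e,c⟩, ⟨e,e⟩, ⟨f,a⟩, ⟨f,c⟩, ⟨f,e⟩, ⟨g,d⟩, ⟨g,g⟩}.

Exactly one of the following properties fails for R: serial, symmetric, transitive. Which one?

symmetric

Serial: yes — every world has a successor (e.g. a R a).
Symmetric: no — b R a but not a R b.
Transitive: yes — every two-step R-path is closed by a direct edge.
Only symmetric fails.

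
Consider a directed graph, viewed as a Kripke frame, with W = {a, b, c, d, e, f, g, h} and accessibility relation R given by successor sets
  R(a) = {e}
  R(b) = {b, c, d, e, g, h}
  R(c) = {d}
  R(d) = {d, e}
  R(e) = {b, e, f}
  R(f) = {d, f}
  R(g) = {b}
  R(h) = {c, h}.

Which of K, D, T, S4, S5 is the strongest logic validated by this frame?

Serial (axiom D): yes — every world has a successor (e.g. a R e).
Reflexive (axiom T): no — a is not related to itself.
Transitive (axiom 4): no — a R e and e R b, but not a R b.
Euclidean (axiom 5): no — b R c and b R e, but not c R e.
So F validates K, D; T would additionally require R to be reflexive. The strongest is D.

D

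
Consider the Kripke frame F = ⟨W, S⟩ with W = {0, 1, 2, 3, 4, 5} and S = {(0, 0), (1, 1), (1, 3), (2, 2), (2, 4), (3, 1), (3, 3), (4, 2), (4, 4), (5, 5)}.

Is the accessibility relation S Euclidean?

Euclidean: yes — any two successors of a common world are S-related.

Yes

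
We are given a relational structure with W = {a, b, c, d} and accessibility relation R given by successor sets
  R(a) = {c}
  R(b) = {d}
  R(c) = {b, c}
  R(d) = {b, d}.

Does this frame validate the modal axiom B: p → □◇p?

No

Axiom B corresponds to the accessibility relation being symmetric.
Symmetric: no — a R c but not c R a.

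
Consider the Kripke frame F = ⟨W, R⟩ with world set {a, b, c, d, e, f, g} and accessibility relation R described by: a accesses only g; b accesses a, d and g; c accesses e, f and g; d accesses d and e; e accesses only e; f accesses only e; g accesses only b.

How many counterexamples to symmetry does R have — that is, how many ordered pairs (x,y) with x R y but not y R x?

Enumerating: (a,g), (b,a), (b,d), (c,e), (c,f), (c,g), (d,e), (f,e).

8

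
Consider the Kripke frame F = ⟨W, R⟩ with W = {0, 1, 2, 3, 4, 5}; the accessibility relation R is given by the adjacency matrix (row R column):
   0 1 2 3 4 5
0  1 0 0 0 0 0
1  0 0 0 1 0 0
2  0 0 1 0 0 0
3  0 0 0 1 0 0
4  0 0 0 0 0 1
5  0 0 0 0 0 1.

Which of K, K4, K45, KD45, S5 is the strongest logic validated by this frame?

Transitive (axiom 4): yes — every two-step R-path is closed by a direct edge.
Euclidean (axiom 5): yes — any two successors of a common world are R-related.
Serial (axiom D): yes — every world has a successor (e.g. 0 R 0).
Reflexive (axiom T): no — 1 is not related to itself.
So F validates K, K4, K45, KD45; S5 would additionally require R to be reflexive. The strongest is KD45.

KD45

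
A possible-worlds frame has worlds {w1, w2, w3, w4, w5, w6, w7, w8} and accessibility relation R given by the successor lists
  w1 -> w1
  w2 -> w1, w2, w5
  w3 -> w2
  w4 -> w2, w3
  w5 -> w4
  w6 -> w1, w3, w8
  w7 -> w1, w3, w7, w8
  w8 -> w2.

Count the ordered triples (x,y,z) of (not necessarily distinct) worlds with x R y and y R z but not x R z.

13

Enumerating: (w2,w5,w4), (w3,w2,w1), (w3,w2,w5), (w4,w2,w1), (w4,w2,w5), (w5,w4,w2), (w5,w4,w3), (w6,w3,w2), (w6,w8,w2), (w7,w3,w2), (w7,w8,w2), (w8,w2,w1), (w8,w2,w5).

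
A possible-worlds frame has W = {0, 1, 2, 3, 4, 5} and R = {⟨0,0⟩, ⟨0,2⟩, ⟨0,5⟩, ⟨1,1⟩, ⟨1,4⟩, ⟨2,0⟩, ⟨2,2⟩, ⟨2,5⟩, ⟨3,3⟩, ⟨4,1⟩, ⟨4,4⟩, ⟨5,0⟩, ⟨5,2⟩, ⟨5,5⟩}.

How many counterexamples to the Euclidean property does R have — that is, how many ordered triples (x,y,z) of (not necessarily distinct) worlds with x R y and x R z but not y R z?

R is Euclidean; there are no such tuples.

0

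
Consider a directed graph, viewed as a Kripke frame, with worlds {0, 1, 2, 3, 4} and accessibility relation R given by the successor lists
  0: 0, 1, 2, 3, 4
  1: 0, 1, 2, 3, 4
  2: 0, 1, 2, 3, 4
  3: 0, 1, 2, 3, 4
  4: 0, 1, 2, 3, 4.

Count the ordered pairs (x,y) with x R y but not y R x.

0

R is symmetric; there are no such tuples.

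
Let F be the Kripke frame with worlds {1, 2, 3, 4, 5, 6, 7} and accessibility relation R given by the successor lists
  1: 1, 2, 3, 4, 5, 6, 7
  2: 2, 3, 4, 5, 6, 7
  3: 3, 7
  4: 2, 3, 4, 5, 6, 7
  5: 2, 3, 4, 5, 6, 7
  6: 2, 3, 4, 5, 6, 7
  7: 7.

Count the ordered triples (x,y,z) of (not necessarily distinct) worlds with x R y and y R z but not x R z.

0

R is transitive; there are no such tuples.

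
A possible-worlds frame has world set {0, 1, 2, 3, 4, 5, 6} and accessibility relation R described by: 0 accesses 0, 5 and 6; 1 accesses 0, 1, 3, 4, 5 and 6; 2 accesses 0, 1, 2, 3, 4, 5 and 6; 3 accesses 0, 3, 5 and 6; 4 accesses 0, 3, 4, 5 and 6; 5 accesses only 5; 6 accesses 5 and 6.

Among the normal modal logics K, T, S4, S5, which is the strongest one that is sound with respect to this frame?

Reflexive (axiom T): yes — every world is R-related to itself.
Transitive (axiom 4): yes — every two-step R-path is closed by a direct edge.
Euclidean (axiom 5): no — 0 R 5 and 0 R 6, but not 5 R 6.
So F validates K, T, S4; S5 would additionally require R to be Euclidean. The strongest is S4.

S4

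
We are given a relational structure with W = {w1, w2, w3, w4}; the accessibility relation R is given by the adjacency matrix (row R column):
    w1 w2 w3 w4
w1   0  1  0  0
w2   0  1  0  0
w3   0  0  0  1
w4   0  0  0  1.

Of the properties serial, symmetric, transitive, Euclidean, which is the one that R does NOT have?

Serial: yes — every world has a successor (e.g. w1 R w2).
Symmetric: no — w1 R w2 but not w2 R w1.
Transitive: yes — every two-step R-path is closed by a direct edge.
Euclidean: yes — any two successors of a common world are R-related.
Only symmetric fails.

symmetric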